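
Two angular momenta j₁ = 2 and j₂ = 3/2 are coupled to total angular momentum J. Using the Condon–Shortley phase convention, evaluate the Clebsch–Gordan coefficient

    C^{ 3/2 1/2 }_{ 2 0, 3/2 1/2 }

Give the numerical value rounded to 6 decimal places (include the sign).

triangle: 2!×2!×1!/6! = 4/720
(j±m)!: 2!×2!×2!×1!×2!×1! = 16
prefactor² = (2J+1)×Δ×N² = 16/45
  k=1: −1/(1!×1!×1!×1!×1!×0!) = -1
  k=2: +1/(2!×0!×0!×0!×2!×1!) = 1/4
Σ = -3/4  ⇒  CG² = 16/45×(-3/4)² = 1/5
CG = −√(1/5) = -0.447214

-0.447214  (= −√(1/5))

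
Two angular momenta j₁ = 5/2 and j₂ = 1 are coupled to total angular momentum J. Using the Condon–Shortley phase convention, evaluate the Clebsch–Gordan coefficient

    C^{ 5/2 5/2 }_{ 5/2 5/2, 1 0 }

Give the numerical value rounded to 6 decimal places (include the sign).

j₁+j₂−J=1  J+j₁−j₂=4  J−j₁+j₂=1  j₁+j₂+J+1=7
(j₁±m₁, j₂±m₂, J±M) = (5,0,1,1,5,0)
P² = 2880/7
sum k=0..0:
  [0] +1/24 = 1/24
S = 1/24
C² = P²·S² = 5/7 ; C = +0.845154

+0.845154  (= +√(5/7))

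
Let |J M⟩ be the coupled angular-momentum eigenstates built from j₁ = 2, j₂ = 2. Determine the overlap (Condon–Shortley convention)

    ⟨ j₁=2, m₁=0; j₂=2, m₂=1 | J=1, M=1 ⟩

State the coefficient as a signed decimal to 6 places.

triangle: 3!·1!·1!/6! = 6/720
(j±m)!: 2!·2!·3!·1!·2!·0! = 48
prefactor² = (2J+1)·Δ·N² = 6/5
  k=2: +1/(2!·1!·0!·1!·1!·0!) = 1/2
Σ = 1/2  ⇒  CG² = 6/5·1/2² = 3/10
CG = +√(3/10) = +0.547723

+√(3/10) ≈ +0.547723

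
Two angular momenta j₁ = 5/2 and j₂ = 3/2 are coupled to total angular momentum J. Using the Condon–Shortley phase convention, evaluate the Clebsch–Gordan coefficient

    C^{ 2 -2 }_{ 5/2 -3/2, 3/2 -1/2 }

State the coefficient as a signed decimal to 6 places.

-0.617213  (= −√(8/21))

√[5·2!3!1!/7! · 1!4!1!2!0!4!] = √(96/7)
  +(−1)^1/∏(1,1,3,0,0,1)! = -1/6  (running -1/6)
⟨..|..⟩ = √(96/7)·(-1/6) = -0.617213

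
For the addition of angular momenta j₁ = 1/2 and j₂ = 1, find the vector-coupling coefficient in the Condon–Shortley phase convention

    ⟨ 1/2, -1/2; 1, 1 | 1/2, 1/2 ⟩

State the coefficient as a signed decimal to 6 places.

-0.816497

triangle: 1!×0!×1!/3! = 1/6
(j±m)!: 0!×1!×2!×0!×1!×0! = 2
prefactor² = (2J+1)×Δ×N² = 2/3
  k=1: −1/(1!×0!×0!×1!×0!×0!) = -1
Σ = -1  ⇒  CG² = 2/3×(-1)² = 2/3
CG = −√(2/3) = -0.816497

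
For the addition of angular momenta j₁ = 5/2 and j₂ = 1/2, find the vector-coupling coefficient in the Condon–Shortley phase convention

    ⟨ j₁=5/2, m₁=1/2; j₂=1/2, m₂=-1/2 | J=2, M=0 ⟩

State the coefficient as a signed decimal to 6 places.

√[5·1!4!0!/6! · 3!2!0!1!2!2!] = √(8)
  +(−1)^0/∏(0,1,2,0,2,0)! = 1/4  (running 1/4)
⟨..|..⟩ = √(8)·(1/4) = +0.707107

+√(1/2) ≈ +0.707107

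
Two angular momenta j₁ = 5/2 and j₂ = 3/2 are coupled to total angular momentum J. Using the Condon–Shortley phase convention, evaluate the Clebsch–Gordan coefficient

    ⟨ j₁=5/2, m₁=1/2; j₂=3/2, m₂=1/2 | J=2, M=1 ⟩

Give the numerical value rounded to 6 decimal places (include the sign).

-0.545545  (= −√(25/84))

j₁+j₂−J=2  J+j₁−j₂=3  J−j₁+j₂=1  j₁+j₂+J+1=7
(j₁±m₁, j₂±m₂, J±M) = (3,2,2,1,3,1)
P² = 12/7
sum k=1..2:
  [1] −1/2 = -1/2
  [2] +1/12 = 1/12
S = -5/12
C² = P²·S² = 25/84 ; C = -0.545545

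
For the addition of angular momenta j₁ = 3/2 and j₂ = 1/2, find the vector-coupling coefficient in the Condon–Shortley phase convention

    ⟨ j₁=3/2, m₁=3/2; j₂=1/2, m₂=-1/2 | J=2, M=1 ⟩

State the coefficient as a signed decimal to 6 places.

triangle: 0!*3!*1!/5! = 6/120
(j±m)!: 3!*0!*0!*1!*3!*1! = 36
prefactor² = (2J+1)*Δ*N² = 9
  k=0: +1/(0!*0!*0!*0!*3!*1!) = 1/6
Σ = 1/6  ⇒  CG² = 9*1/6² = 1/4
CG = +√(1/4) = +0.500000

+√(1/4) = +0.500000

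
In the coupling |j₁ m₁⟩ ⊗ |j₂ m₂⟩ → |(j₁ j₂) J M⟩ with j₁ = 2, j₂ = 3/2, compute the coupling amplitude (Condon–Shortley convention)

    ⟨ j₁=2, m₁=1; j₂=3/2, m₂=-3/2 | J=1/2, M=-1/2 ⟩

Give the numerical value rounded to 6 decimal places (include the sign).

√[2·3!1!0!/5! · 3!1!0!3!0!1!] = √(18/5)
  +(−1)^0/∏(0,3,1,0,0,0)! = 1/6  (running 1/6)
⟨..|..⟩ = √(18/5)·(1/6) = +0.316228

+0.316228  (= +√(1/10))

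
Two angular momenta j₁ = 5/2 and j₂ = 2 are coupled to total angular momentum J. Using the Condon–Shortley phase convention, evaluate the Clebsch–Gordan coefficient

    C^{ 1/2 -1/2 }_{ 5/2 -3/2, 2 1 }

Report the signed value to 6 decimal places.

triangle: 4!*1!*0!/6! = 24/720
(j±m)!: 1!*4!*3!*1!*0!*1! = 144
prefactor² = (2J+1)*Δ*N² = 48/5
  k=3: −1/(3!*1!*1!*0!*0!*0!) = -1/6
Σ = -1/6  ⇒  CG² = 48/5*(-1/6)² = 4/15
CG = −√(4/15) = -0.516398

-0.516398  (= −√(4/15))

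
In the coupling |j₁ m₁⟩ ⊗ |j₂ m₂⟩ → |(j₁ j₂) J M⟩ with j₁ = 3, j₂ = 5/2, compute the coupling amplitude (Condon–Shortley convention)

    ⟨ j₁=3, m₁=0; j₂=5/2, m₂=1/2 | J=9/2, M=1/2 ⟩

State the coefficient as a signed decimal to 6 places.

-0.208063  (= −√(10/231))

triangle: 1!·5!·4!/11! = 2880/39916800
(j±m)!: 3!·3!·3!·2!·5!·4! = 1244160
prefactor² = (2J+1)·Δ·N² = 69120/77
  k=0: +1/(0!·1!·3!·3!·2!·1!) = 1/72
  k=1: −1/(1!·0!·2!·2!·3!·2!) = -1/48
Σ = -1/144  ⇒  CG² = 69120/77·(-1/144)² = 10/231
CG = −√(10/231) = -0.208063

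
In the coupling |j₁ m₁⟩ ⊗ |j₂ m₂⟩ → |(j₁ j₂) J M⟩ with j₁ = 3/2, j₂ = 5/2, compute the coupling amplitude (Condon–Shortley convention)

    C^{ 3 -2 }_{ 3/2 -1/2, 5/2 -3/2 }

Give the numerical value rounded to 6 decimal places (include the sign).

+√(1/12) ≈ +0.288675

triangle: 1!*2!*4!/8! = 48/40320
(j±m)!: 1!*2!*1!*4!*1!*5! = 5760
prefactor² = (2J+1)*Δ*N² = 48
  k=0: +1/(0!*1!*2!*1!*0!*3!) = 1/12
  k=1: −1/(1!*0!*1!*0!*1!*4!) = -1/24
Σ = 1/24  ⇒  CG² = 48*1/24² = 1/12
CG = +√(1/12) = +0.288675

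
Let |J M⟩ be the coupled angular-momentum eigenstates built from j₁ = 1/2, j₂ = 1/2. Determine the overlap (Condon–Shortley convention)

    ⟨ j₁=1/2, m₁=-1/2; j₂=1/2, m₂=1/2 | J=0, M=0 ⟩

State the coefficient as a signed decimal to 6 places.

j₁+j₂−J=1  J+j₁−j₂=0  J−j₁+j₂=0  j₁+j₂+J+1=2
(j₁±m₁, j₂±m₂, J±M) = (0,1,1,0,0,0)
P² = 1/2
sum k=1..1:
  [1] −1/1 = -1
S = -1
C² = P²·S² = 1/2 ; C = -0.707107

-0.707107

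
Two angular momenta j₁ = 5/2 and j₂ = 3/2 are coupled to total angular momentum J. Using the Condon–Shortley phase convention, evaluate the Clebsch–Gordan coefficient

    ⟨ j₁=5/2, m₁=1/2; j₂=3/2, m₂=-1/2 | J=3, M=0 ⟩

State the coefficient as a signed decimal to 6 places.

+√(1/5) ≈ +0.447214

triangle: 1!·4!·2!/8! = 48/40320
(j±m)!: 3!·2!·1!·2!·3!·3! = 864
prefactor² = (2J+1)·Δ·N² = 36/5
  k=0: +1/(0!·1!·2!·1!·2!·1!) = 1/4
  k=1: −1/(1!·0!·1!·0!·3!·2!) = -1/12
Σ = 1/6  ⇒  CG² = 36/5·1/6² = 1/5
CG = +√(1/5) = +0.447214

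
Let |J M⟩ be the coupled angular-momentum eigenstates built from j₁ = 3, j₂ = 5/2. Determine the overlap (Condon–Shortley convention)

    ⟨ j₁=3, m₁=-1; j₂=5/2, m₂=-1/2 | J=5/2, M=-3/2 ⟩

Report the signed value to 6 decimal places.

+0.169031

√[6·3!3!2!/9! · 2!4!2!3!1!4!] = √(576/35)
  +(−1)^1/∏(1,2,3,1,0,1)! = -1/12  (running -1/12)
  +(−1)^2/∏(2,1,2,0,1,2)! = 1/8  (running 1/24)
⟨..|..⟩ = √(576/35)·(1/24) = +0.169031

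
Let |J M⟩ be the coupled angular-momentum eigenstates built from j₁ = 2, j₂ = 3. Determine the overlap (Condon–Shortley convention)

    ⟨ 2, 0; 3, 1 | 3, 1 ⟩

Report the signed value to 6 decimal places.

triangle: 2!×2!×4!/9! = 96/362880
(j±m)!: 2!×2!×4!×2!×4!×2! = 9216
prefactor² = (2J+1)×Δ×N² = 256/15
  k=0: +1/(0!×2!×2!×4!×0!×0!) = 1/96
  k=1: −1/(1!×1!×1!×3!×1!×1!) = -1/6
  k=2: +1/(2!×0!×0!×2!×2!×2!) = 1/16
Σ = -3/32  ⇒  CG² = 256/15×(-3/32)² = 3/20
CG = −√(3/20) = -0.387298

-0.387298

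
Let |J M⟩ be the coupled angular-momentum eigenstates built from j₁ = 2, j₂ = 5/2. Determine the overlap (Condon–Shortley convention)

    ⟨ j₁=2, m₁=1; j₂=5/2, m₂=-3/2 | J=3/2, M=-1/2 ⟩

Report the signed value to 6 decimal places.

-0.138013  (= −√(2/105))

√[4·3!1!2!/7! · 3!1!1!4!1!2!] = √(96/35)
  +(−1)^0/∏(0,3,1,1,0,1)! = 1/6  (running 1/6)
  +(−1)^1/∏(1,2,0,0,1,2)! = -1/4  (running -1/12)
⟨..|..⟩ = √(96/35)·(-1/12) = -0.138013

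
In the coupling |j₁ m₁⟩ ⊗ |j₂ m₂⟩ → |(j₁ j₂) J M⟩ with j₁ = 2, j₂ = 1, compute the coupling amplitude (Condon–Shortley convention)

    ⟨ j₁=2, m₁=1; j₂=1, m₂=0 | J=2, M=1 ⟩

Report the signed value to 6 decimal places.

+0.408248  (= +√(1/6))

j₁+j₂−J=1  J+j₁−j₂=3  J−j₁+j₂=1  j₁+j₂+J+1=6
(j₁±m₁, j₂±m₂, J±M) = (3,1,1,1,3,1)
P² = 3/2
sum k=0..1:
  [0] +1/2 = 1/2
  [1] −1/6 = -1/6
S = 1/3
C² = P²·S² = 1/6 ; C = +0.408248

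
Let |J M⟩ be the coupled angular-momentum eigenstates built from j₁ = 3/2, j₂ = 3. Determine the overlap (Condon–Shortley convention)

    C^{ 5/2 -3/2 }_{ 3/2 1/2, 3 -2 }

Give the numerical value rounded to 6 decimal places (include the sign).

+0.267261

j₁+j₂−J=2  J+j₁−j₂=1  J−j₁+j₂=4  j₁+j₂+J+1=8
(j₁±m₁, j₂±m₂, J±M) = (2,1,1,5,1,4)
P² = 288/7
sum k=0..1:
  [0] +1/12 = 1/12
  [1] −1/24 = -1/24
S = 1/24
C² = P²·S² = 1/14 ; C = +0.267261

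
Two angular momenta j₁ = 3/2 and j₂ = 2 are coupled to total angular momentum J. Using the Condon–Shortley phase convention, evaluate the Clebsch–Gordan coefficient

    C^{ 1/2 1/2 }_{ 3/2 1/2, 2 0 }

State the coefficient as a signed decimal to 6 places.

−√(1/5) = -0.447214

triangle: 3!*0!*1!/5! = 6/120
(j±m)!: 2!*1!*2!*2!*1!*0! = 8
prefactor² = (2J+1)*Δ*N² = 4/5
  k=1: −1/(1!*2!*0!*1!*0!*0!) = -1/2
Σ = -1/2  ⇒  CG² = 4/5*(-1/2)² = 1/5
CG = −√(1/5) = -0.447214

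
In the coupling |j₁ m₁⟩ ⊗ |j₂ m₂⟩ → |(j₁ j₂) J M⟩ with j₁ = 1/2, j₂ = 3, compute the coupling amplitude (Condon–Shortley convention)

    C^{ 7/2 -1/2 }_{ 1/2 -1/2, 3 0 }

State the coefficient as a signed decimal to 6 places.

j₁+j₂−J=0  J+j₁−j₂=1  J−j₁+j₂=6  j₁+j₂+J+1=8
(j₁±m₁, j₂±m₂, J±M) = (0,1,3,3,3,4)
P² = 5184/7
sum k=0..0:
  [0] +1/36 = 1/36
S = 1/36
C² = P²·S² = 4/7 ; C = +0.755929

+√(4/7) = +0.755929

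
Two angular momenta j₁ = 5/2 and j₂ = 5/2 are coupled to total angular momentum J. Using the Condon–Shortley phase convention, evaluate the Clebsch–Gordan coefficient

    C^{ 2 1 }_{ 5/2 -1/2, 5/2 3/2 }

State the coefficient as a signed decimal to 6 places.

j₁+j₂−J=3  J+j₁−j₂=2  J−j₁+j₂=2  j₁+j₂+J+1=8
(j₁±m₁, j₂±m₂, J±M) = (2,3,4,1,3,1)
P² = 36/7
sum k=2..3:
  [2] +1/4 = 1/4
  [3] −1/12 = -1/12
S = 1/6
C² = P²·S² = 1/7 ; C = +0.377964

+0.377964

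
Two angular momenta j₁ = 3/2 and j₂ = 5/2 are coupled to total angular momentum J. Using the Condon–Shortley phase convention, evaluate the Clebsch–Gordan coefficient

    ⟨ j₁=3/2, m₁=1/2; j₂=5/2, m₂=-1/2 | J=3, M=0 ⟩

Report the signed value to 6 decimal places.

triangle: 1!×2!×4!/8! = 48/40320
(j±m)!: 2!×1!×2!×3!×3!×3! = 864
prefactor² = (2J+1)×Δ×N² = 36/5
  k=0: +1/(0!×1!×1!×2!×1!×2!) = 1/4
  k=1: −1/(1!×0!×0!×1!×2!×3!) = -1/12
Σ = 1/6  ⇒  CG² = 36/5×1/6² = 1/5
CG = +√(1/5) = +0.447214

+0.447214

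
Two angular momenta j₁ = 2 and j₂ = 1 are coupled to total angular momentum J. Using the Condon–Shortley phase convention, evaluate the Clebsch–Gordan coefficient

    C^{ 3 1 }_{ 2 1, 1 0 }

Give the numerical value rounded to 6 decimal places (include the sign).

triangle: 0!*4!*2!/7! = 48/5040
(j±m)!: 3!*1!*1!*1!*4!*2! = 288
prefactor² = (2J+1)*Δ*N² = 96/5
  k=0: +1/(0!*0!*1!*1!*3!*1!) = 1/6
Σ = 1/6  ⇒  CG² = 96/5*1/6² = 8/15
CG = +√(8/15) = +0.730297

+0.730297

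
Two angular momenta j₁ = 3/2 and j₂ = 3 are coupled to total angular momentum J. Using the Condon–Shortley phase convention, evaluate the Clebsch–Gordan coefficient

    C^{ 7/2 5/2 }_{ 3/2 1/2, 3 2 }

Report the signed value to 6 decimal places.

j₁+j₂−J=1  J+j₁−j₂=2  J−j₁+j₂=5  j₁+j₂+J+1=9
(j₁±m₁, j₂±m₂, J±M) = (2,1,5,1,6,1)
P² = 6400/7
sum k=0..1:
  [0] +1/120 = 1/120
  [1] −1/48 = -1/48
S = -1/80
C² = P²·S² = 1/7 ; C = -0.377964

−√(1/7) ≈ -0.377964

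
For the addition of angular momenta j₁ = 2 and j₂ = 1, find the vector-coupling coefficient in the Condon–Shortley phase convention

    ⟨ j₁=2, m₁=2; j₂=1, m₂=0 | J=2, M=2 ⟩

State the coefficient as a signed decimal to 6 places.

j₁+j₂−J=1  J+j₁−j₂=3  J−j₁+j₂=1  j₁+j₂+J+1=6
(j₁±m₁, j₂±m₂, J±M) = (4,0,1,1,4,0)
P² = 24
sum k=0..0:
  [0] +1/6 = 1/6
S = 1/6
C² = P²·S² = 2/3 ; C = +0.816497

+√(2/3) = +0.816497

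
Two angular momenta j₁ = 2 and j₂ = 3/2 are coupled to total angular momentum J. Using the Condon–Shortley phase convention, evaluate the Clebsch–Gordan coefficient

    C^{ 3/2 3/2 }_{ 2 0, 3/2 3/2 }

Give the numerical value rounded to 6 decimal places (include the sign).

+0.447214  (= +√(1/5))

j₁+j₂−J=2  J+j₁−j₂=2  J−j₁+j₂=1  j₁+j₂+J+1=6
(j₁±m₁, j₂±m₂, J±M) = (2,2,3,0,3,0)
P² = 16/5
sum k=2..2:
  [2] +1/4 = 1/4
S = 1/4
C² = P²·S² = 1/5 ; C = +0.447214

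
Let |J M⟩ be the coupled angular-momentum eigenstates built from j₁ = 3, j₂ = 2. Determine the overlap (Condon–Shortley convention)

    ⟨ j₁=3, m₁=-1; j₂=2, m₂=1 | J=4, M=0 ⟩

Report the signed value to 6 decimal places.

-0.597614  (= −√(5/14))

triangle: 1!×5!×3!/10! = 720/3628800
(j±m)!: 2!×4!×3!×1!×4!×4! = 165888
prefactor² = (2J+1)×Δ×N² = 10368/35
  k=0: +1/(0!×1!×4!×3!×1!×0!) = 1/144
  k=1: −1/(1!×0!×3!×2!×2!×1!) = -1/24
Σ = -5/144  ⇒  CG² = 10368/35×(-5/144)² = 5/14
CG = −√(5/14) = -0.597614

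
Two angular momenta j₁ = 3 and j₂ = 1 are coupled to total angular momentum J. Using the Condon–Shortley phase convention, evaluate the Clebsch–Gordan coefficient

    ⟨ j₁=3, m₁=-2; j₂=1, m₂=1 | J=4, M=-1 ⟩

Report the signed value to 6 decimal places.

triangle: 0!*6!*2!/9! = 1440/362880
(j±m)!: 1!*5!*2!*0!*3!*5! = 172800
prefactor² = (2J+1)*Δ*N² = 43200/7
  k=0: +1/(0!*0!*5!*2!*1!*0!) = 1/240
Σ = 1/240  ⇒  CG² = 43200/7*1/240² = 3/28
CG = +√(3/28) = +0.327327

+√(3/28) ≈ +0.327327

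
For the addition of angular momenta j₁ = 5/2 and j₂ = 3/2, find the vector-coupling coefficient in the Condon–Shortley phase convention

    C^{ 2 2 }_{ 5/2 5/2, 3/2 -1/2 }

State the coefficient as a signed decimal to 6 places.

+0.690066  (= +√(10/21))

√[5·2!3!1!/7! · 5!0!1!2!4!0!] = √(480/7)
  +(−1)^0/∏(0,2,0,1,3,0)! = 1/12  (running 1/12)
⟨..|..⟩ = √(480/7)·(1/12) = +0.690066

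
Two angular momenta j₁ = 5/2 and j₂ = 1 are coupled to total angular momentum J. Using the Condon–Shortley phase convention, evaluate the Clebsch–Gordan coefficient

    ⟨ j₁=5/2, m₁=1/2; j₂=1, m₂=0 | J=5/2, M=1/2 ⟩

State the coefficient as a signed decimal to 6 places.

+√(1/35) = +0.169031

j₁+j₂−J=1  J+j₁−j₂=4  J−j₁+j₂=1  j₁+j₂+J+1=7
(j₁±m₁, j₂±m₂, J±M) = (3,2,1,1,3,2)
P² = 144/35
sum k=0..1:
  [0] +1/4 = 1/4
  [1] −1/6 = -1/6
S = 1/12
C² = P²·S² = 1/35 ; C = +0.169031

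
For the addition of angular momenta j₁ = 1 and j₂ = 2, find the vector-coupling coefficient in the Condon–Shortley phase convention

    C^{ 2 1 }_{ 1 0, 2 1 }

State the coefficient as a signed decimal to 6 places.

−√(1/6) = -0.408248

j₁+j₂−J=1  J+j₁−j₂=1  J−j₁+j₂=3  j₁+j₂+J+1=6
(j₁±m₁, j₂±m₂, J±M) = (1,1,3,1,3,1)
P² = 3/2
sum k=0..1:
  [0] +1/6 = 1/6
  [1] −1/2 = -1/2
S = -1/3
C² = P²·S² = 1/6 ; C = -0.408248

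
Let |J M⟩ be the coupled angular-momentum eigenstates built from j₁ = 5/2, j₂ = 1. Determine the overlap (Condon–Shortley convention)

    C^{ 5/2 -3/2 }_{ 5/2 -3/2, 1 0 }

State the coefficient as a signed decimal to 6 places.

√[6·1!4!1!/7! · 1!4!1!1!1!4!] = √(576/35)
  +(−1)^0/∏(0,1,4,1,0,0)! = 1/24  (running 1/24)
  +(−1)^1/∏(1,0,3,0,1,1)! = -1/6  (running -1/8)
⟨..|..⟩ = √(576/35)·(-1/8) = -0.507093

-0.507093  (= −√(9/35))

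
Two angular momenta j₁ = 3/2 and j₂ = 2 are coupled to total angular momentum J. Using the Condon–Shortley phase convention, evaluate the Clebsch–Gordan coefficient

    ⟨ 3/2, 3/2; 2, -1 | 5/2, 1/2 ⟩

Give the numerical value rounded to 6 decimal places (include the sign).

√[6·1!2!3!/7! · 3!0!1!3!3!2!] = √(216/35)
  +(−1)^0/∏(0,1,0,1,2,2)! = 1/4  (running 1/4)
⟨..|..⟩ = √(216/35)·(1/4) = +0.621059

+√(27/70) = +0.621059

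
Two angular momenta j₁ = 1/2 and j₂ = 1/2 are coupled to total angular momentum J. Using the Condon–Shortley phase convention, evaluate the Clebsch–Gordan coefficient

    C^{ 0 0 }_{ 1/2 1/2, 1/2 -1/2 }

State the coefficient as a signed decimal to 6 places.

+√(1/2) = +0.707107

triangle: 1!·0!·0!/2! = 1/2
(j±m)!: 1!·0!·0!·1!·0!·0! = 1
prefactor² = (2J+1)·Δ·N² = 1/2
  k=0: +1/(0!·1!·0!·0!·0!·0!) = 1
Σ = 1  ⇒  CG² = 1/2·1² = 1/2
CG = +√(1/2) = +0.707107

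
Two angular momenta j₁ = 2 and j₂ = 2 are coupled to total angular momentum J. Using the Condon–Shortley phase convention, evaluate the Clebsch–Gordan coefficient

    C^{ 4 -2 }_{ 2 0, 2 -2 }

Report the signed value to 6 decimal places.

√[9·0!4!4!/9! · 2!2!0!4!2!6!] = √(13824/7)
  +(−1)^0/∏(0,0,2,0,2,4)! = 1/96  (running 1/96)
⟨..|..⟩ = √(13824/7)·(1/96) = +0.462910

+√(3/14) ≈ +0.462910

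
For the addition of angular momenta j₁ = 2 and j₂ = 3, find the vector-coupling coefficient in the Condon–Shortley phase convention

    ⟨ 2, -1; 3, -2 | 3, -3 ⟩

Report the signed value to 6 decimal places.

−√(5/12) ≈ -0.645497

√[7·2!2!4!/9! · 1!3!1!5!0!6!] = √(960)
  +(−1)^1/∏(1,1,2,0,0,4)! = -1/48  (running -1/48)
⟨..|..⟩ = √(960)·(-1/48) = -0.645497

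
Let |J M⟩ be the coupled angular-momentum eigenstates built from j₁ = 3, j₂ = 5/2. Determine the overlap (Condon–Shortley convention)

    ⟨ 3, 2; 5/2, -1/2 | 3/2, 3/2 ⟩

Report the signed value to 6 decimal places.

−√(2/7) = -0.534522

j₁+j₂−J=4  J+j₁−j₂=2  J−j₁+j₂=1  j₁+j₂+J+1=8
(j₁±m₁, j₂±m₂, J±M) = (5,1,2,3,3,0)
P² = 288/7
sum k=1..1:
  [1] −1/12 = -1/12
S = -1/12
C² = P²·S² = 2/7 ; C = -0.534522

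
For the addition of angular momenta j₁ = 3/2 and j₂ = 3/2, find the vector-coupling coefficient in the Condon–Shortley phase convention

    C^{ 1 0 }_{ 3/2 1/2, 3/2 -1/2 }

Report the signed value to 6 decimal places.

-0.223607

√[3·2!1!1!/5! · 2!1!1!2!1!1!] = √(1/5)
  +(−1)^0/∏(0,2,1,1,0,0)! = 1/2  (running 1/2)
  +(−1)^1/∏(1,1,0,0,1,1)! = -1  (running -1/2)
⟨..|..⟩ = √(1/5)·(-1/2) = -0.223607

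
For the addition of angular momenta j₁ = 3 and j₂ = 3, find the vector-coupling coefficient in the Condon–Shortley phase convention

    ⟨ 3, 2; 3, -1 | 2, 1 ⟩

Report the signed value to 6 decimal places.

−√(5/28) = -0.422577

triangle: 4!×2!×2!/9! = 96/362880
(j±m)!: 5!×1!×2!×4!×3!×1! = 34560
prefactor² = (2J+1)×Δ×N² = 320/7
  k=0: +1/(0!×4!×1!×2!×1!×0!) = 1/48
  k=1: −1/(1!×3!×0!×1!×2!×1!) = -1/12
Σ = -1/16  ⇒  CG² = 320/7×(-1/16)² = 5/28
CG = −√(5/28) = -0.422577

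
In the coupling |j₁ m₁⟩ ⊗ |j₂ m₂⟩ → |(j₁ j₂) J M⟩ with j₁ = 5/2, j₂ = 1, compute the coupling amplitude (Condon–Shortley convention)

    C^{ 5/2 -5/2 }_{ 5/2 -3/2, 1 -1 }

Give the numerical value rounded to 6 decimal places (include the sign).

j₁+j₂−J=1  J+j₁−j₂=4  J−j₁+j₂=1  j₁+j₂+J+1=7
(j₁±m₁, j₂±m₂, J±M) = (1,4,0,2,0,5)
P² = 1152/7
sum k=0..0:
  [0] +1/24 = 1/24
S = 1/24
C² = P²·S² = 2/7 ; C = +0.534522

+√(2/7) = +0.534522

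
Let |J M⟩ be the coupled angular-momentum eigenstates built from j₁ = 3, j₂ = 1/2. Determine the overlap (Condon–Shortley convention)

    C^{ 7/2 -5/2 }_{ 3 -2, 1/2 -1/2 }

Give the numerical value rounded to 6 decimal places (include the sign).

+0.925820

√[8·0!6!1!/8! · 1!5!0!1!1!6!] = √(86400/7)
  +(−1)^0/∏(0,0,5,0,1,1)! = 1/120  (running 1/120)
⟨..|..⟩ = √(86400/7)·(1/120) = +0.925820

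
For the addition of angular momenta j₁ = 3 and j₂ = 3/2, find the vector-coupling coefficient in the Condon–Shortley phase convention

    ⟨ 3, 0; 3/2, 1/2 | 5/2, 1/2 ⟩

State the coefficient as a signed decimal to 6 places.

−√(6/35) ≈ -0.414039

triangle: 2!*4!*1!/8! = 48/40320
(j±m)!: 3!*3!*2!*1!*3!*2! = 864
prefactor² = (2J+1)*Δ*N² = 216/35
  k=1: −1/(1!*1!*2!*1!*2!*0!) = -1/4
  k=2: +1/(2!*0!*1!*0!*3!*1!) = 1/12
Σ = -1/6  ⇒  CG² = 216/35*(-1/6)² = 6/35
CG = −√(6/35) = -0.414039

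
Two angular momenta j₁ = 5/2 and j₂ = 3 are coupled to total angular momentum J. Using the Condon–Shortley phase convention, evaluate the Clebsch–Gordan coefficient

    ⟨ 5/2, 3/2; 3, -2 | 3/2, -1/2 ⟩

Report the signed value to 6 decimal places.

triangle: 4!*1!*2!/8! = 48/40320
(j±m)!: 4!*1!*1!*5!*1!*2! = 5760
prefactor² = (2J+1)*Δ*N² = 192/7
  k=0: +1/(0!*4!*1!*1!*0!*1!) = 1/24
  k=1: −1/(1!*3!*0!*0!*1!*2!) = -1/12
Σ = -1/24  ⇒  CG² = 192/7*(-1/24)² = 1/21
CG = −√(1/21) = -0.218218

−√(1/21) ≈ -0.218218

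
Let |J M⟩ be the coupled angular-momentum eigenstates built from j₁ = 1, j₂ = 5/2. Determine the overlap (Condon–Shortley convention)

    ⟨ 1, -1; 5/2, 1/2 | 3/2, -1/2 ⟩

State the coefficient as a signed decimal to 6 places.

√[4·2!0!3!/6! · 0!2!3!2!1!2!] = √(16/5)
  +(−1)^2/∏(2,0,0,1,0,2)! = 1/4  (running 1/4)
⟨..|..⟩ = √(16/5)·(1/4) = +0.447214

+√(1/5) ≈ +0.447214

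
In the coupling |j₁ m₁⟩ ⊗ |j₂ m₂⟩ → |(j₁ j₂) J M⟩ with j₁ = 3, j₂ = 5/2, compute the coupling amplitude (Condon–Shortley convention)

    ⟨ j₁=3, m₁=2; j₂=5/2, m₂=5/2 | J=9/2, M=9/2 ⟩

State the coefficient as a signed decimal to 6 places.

triangle: 1!*5!*4!/11! = 2880/39916800
(j±m)!: 5!*1!*5!*0!*9!*0! = 5225472000
prefactor² = (2J+1)*Δ*N² = 41472000/11
  k=1: −1/(1!*0!*0!*4!*5!*0!) = -1/2880
Σ = -1/2880  ⇒  CG² = 41472000/11*(-1/2880)² = 5/11
CG = −√(5/11) = -0.674200

−√(5/11) = -0.674200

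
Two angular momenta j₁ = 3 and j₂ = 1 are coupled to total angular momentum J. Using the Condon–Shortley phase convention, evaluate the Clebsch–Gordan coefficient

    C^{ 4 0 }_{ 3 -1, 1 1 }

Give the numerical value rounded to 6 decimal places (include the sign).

+0.462910

√[9·0!6!2!/9! · 2!4!2!0!4!4!] = √(13824/7)
  +(−1)^0/∏(0,0,4,2,2,0)! = 1/96  (running 1/96)
⟨..|..⟩ = √(13824/7)·(1/96) = +0.462910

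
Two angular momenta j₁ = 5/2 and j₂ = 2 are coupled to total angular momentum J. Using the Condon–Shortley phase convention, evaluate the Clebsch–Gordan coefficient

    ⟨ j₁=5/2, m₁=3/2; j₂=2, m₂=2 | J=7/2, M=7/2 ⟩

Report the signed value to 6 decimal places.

j₁+j₂−J=1  J+j₁−j₂=4  J−j₁+j₂=3  j₁+j₂+J+1=9
(j₁±m₁, j₂±m₂, J±M) = (4,1,4,0,7,0)
P² = 9216
sum k=1..1:
  [1] −1/144 = -1/144
S = -1/144
C² = P²·S² = 4/9 ; C = -0.666667

-0.666667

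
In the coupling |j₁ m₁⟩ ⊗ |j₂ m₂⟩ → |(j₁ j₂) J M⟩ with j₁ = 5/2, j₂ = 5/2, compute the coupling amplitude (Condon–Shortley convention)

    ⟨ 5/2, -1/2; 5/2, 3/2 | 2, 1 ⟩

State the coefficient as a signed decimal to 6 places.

√[5·3!2!2!/8! · 2!3!4!1!3!1!] = √(36/7)
  +(−1)^2/∏(2,1,1,2,1,0)! = 1/4  (running 1/4)
  +(−1)^3/∏(3,0,0,1,2,1)! = -1/12  (running 1/6)
⟨..|..⟩ = √(36/7)·(1/6) = +0.377964

+√(1/7) = +0.377964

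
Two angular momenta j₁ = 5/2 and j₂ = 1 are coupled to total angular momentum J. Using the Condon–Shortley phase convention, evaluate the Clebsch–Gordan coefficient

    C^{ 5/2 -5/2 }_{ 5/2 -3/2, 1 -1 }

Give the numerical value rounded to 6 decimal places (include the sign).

+0.534522  (= +√(2/7))

√[6·1!4!1!/7! · 1!4!0!2!0!5!] = √(1152/7)
  +(−1)^0/∏(0,1,4,0,0,1)! = 1/24  (running 1/24)
⟨..|..⟩ = √(1152/7)·(1/24) = +0.534522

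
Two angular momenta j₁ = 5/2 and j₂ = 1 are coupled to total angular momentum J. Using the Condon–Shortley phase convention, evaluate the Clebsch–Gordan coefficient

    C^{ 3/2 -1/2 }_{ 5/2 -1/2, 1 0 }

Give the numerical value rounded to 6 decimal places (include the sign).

√[4·2!3!0!/6! · 2!3!1!1!1!2!] = √(8/5)
  +(−1)^1/∏(1,1,2,0,1,0)! = -1/2  (running -1/2)
⟨..|..⟩ = √(8/5)·(-1/2) = -0.632456

-0.632456  (= −√(2/5))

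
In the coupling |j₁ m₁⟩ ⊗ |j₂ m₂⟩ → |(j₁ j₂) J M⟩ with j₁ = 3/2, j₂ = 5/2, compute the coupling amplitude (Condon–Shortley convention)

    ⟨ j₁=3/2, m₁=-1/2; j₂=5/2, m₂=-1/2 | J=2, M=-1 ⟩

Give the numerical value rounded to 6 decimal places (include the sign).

j₁+j₂−J=2  J+j₁−j₂=1  J−j₁+j₂=3  j₁+j₂+J+1=7
(j₁±m₁, j₂±m₂, J±M) = (1,2,2,3,1,3)
P² = 12/7
sum k=1..2:
  [1] −1/2 = -1/2
  [2] +1/12 = 1/12
S = -5/12
C² = P²·S² = 25/84 ; C = -0.545545

-0.545545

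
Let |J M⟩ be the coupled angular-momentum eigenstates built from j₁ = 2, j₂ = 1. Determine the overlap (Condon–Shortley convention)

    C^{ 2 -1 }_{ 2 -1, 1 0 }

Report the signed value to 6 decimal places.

-0.408248

j₁+j₂−J=1  J+j₁−j₂=3  J−j₁+j₂=1  j₁+j₂+J+1=6
(j₁±m₁, j₂±m₂, J±M) = (1,3,1,1,1,3)
P² = 3/2
sum k=0..1:
  [0] +1/6 = 1/6
  [1] −1/2 = -1/2
S = -1/3
C² = P²·S² = 1/6 ; C = -0.408248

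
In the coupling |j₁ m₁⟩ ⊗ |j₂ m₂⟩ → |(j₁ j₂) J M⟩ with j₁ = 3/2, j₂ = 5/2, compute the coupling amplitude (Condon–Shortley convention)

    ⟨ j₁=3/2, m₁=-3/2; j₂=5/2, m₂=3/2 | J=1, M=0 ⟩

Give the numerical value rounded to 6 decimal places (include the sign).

-0.447214

√[3·3!0!2!/6! · 0!3!4!1!1!1!] = √(36/5)
  +(−1)^3/∏(3,0,0,1,0,1)! = -1/6  (running -1/6)
⟨..|..⟩ = √(36/5)·(-1/6) = -0.447214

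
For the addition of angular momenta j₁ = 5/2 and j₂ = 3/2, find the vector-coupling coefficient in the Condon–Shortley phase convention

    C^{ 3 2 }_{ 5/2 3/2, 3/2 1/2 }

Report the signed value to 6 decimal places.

+0.288675

j₁+j₂−J=1  J+j₁−j₂=4  J−j₁+j₂=2  j₁+j₂+J+1=8
(j₁±m₁, j₂±m₂, J±M) = (4,1,2,1,5,1)
P² = 48
sum k=0..1:
  [0] +1/12 = 1/12
  [1] −1/24 = -1/24
S = 1/24
C² = P²·S² = 1/12 ; C = +0.288675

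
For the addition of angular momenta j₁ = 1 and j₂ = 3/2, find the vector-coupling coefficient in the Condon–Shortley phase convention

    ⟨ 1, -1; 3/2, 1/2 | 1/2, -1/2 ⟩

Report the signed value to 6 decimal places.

√[2·2!0!1!/4! · 0!2!2!1!0!1!] = √(2/3)
  +(−1)^2/∏(2,0,0,0,0,1)! = 1/2  (running 1/2)
⟨..|..⟩ = √(2/3)·(1/2) = +0.408248

+√(1/6) = +0.408248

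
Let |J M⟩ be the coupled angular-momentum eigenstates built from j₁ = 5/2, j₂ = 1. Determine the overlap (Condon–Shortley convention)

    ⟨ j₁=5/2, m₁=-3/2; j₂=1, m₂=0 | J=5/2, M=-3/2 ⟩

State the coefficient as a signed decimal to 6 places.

triangle: 1!·4!·1!/7! = 24/5040
(j±m)!: 1!·4!·1!·1!·1!·4! = 576
prefactor² = (2J+1)·Δ·N² = 576/35
  k=0: +1/(0!·1!·4!·1!·0!·0!) = 1/24
  k=1: −1/(1!·0!·3!·0!·1!·1!) = -1/6
Σ = -1/8  ⇒  CG² = 576/35·(-1/8)² = 9/35
CG = −√(9/35) = -0.507093

−√(9/35) = -0.507093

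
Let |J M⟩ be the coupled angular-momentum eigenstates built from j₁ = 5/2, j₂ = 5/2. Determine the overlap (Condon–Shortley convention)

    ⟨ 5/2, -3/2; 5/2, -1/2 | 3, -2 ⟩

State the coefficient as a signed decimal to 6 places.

−√(1/12) = -0.288675

√[7·2!3!3!/9! · 1!4!2!3!1!5!] = √(48)
  +(−1)^1/∏(1,1,3,1,0,2)! = -1/12  (running -1/12)
  +(−1)^2/∏(2,0,2,0,1,3)! = 1/24  (running -1/24)
⟨..|..⟩ = √(48)·(-1/24) = -0.288675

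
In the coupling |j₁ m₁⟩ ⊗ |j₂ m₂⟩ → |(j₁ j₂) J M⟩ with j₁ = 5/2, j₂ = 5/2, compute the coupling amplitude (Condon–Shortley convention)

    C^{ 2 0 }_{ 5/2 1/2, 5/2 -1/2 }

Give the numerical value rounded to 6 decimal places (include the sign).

−√(4/21) = -0.436436

j₁+j₂−J=3  J+j₁−j₂=2  J−j₁+j₂=2  j₁+j₂+J+1=8
(j₁±m₁, j₂±m₂, J±M) = (3,2,2,3,2,2)
P² = 12/7
sum k=0..2:
  [0] +1/24 = 1/24
  [1] −1/2 = -1/2
  [2] +1/8 = 1/8
S = -1/3
C² = P²·S² = 4/21 ; C = -0.436436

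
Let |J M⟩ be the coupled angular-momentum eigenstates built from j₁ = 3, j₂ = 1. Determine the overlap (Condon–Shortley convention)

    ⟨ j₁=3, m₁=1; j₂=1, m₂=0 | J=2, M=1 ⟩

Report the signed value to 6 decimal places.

√[5·2!4!0!/7! · 4!2!1!1!3!1!] = √(96/7)
  +(−1)^1/∏(1,1,1,0,3,0)! = -1/6  (running -1/6)
⟨..|..⟩ = √(96/7)·(-1/6) = -0.617213

-0.617213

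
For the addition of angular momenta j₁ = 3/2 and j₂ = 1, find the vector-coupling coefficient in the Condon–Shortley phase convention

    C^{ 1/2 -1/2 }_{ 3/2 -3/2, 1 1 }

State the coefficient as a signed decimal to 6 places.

+√(1/2) = +0.707107

triangle: 2!*1!*0!/4! = 2/24
(j±m)!: 0!*3!*2!*0!*0!*1! = 12
prefactor² = (2J+1)*Δ*N² = 2
  k=2: +1/(2!*0!*1!*0!*0!*0!) = 1/2
Σ = 1/2  ⇒  CG² = 2*1/2² = 1/2
CG = +√(1/2) = +0.707107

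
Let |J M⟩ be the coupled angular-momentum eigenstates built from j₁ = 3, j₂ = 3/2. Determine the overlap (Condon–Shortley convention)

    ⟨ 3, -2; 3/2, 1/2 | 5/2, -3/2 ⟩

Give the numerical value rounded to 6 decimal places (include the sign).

j₁+j₂−J=2  J+j₁−j₂=4  J−j₁+j₂=1  j₁+j₂+J+1=8
(j₁±m₁, j₂±m₂, J±M) = (1,5,2,1,1,4)
P² = 288/7
sum k=1..2:
  [1] −1/24 = -1/24
  [2] +1/12 = 1/12
S = 1/24
C² = P²·S² = 1/14 ; C = +0.267261

+0.267261  (= +√(1/14))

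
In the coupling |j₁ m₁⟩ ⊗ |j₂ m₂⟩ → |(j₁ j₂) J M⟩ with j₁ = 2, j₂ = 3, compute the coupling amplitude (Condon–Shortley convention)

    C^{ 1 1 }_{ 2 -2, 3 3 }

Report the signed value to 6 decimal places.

+√(3/7) ≈ +0.654654

√[3·4!0!2!/7! · 0!4!6!0!2!0!] = √(6912/7)
  +(−1)^4/∏(4,0,0,2,0,0)! = 1/48  (running 1/48)
⟨..|..⟩ = √(6912/7)·(1/48) = +0.654654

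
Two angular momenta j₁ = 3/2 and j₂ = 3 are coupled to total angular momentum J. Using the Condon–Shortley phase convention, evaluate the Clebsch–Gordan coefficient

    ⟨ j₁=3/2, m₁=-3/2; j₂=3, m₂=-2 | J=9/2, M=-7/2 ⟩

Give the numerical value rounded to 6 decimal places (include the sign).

triangle: 0!*3!*6!/10! = 4320/3628800
(j±m)!: 0!*3!*1!*5!*1!*8! = 29030400
prefactor² = (2J+1)*Δ*N² = 345600
  k=0: +1/(0!*0!*3!*1!*0!*5!) = 1/720
Σ = 1/720  ⇒  CG² = 345600*1/720² = 2/3
CG = +√(2/3) = +0.816497

+√(2/3) = +0.816497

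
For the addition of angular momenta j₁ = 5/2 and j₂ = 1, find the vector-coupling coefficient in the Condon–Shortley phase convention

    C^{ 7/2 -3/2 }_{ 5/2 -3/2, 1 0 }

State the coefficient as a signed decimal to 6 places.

+0.690066

triangle: 0!·5!·2!/8! = 240/40320
(j±m)!: 1!·4!·1!·1!·2!·5! = 5760
prefactor² = (2J+1)·Δ·N² = 1920/7
  k=0: +1/(0!·0!·4!·1!·1!·1!) = 1/24
Σ = 1/24  ⇒  CG² = 1920/7·1/24² = 10/21
CG = +√(10/21) = +0.690066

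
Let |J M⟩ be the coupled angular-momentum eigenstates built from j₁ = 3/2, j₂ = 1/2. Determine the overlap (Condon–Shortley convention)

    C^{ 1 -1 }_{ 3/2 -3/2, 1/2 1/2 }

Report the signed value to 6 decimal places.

triangle: 1!×2!×0!/4! = 2/24
(j±m)!: 0!×3!×1!×0!×0!×2! = 12
prefactor² = (2J+1)×Δ×N² = 3
  k=1: −1/(1!×0!×2!×0!×0!×0!) = -1/2
Σ = -1/2  ⇒  CG² = 3×(-1/2)² = 3/4
CG = −√(3/4) = -0.866025

−√(3/4) = -0.866025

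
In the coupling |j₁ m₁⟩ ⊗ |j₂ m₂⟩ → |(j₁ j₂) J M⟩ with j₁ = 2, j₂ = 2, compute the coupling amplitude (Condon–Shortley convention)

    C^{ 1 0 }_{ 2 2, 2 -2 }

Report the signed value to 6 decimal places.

j₁+j₂−J=3  J+j₁−j₂=1  J−j₁+j₂=1  j₁+j₂+J+1=6
(j₁±m₁, j₂±m₂, J±M) = (4,0,0,4,1,1)
P² = 72/5
sum k=0..0:
  [0] +1/6 = 1/6
S = 1/6
C² = P²·S² = 2/5 ; C = +0.632456

+√(2/5) = +0.632456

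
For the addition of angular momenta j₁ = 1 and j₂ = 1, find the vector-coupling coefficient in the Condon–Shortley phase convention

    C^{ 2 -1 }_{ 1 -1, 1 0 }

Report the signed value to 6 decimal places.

√[5·0!2!2!/5! · 0!2!1!1!1!3!] = √(2)
  +(−1)^0/∏(0,0,2,1,0,1)! = 1/2  (running 1/2)
⟨..|..⟩ = √(2)·(1/2) = +0.707107

+0.707107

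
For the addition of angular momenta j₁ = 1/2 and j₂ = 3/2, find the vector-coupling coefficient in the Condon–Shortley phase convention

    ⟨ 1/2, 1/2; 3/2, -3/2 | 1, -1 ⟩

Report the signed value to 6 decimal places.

+√(3/4) ≈ +0.866025

j₁+j₂−J=1  J+j₁−j₂=0  J−j₁+j₂=2  j₁+j₂+J+1=4
(j₁±m₁, j₂±m₂, J±M) = (1,0,0,3,0,2)
P² = 3
sum k=0..0:
  [0] +1/2 = 1/2
S = 1/2
C² = P²·S² = 3/4 ; C = +0.866025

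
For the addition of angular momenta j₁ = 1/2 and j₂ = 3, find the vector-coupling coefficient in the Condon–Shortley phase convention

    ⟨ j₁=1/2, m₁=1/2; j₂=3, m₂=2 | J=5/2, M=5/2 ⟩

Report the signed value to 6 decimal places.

triangle: 1!*0!*5!/7! = 120/5040
(j±m)!: 1!*0!*5!*1!*5!*0! = 14400
prefactor² = (2J+1)*Δ*N² = 14400/7
  k=0: +1/(0!*1!*0!*5!*0!*0!) = 1/120
Σ = 1/120  ⇒  CG² = 14400/7*1/120² = 1/7
CG = +√(1/7) = +0.377964

+√(1/7) = +0.377964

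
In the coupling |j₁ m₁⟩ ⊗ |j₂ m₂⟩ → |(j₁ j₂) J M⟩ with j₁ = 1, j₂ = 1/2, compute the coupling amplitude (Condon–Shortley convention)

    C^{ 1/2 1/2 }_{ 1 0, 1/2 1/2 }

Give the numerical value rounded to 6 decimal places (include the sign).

triangle: 1!×1!×0!/3! = 1/6
(j±m)!: 1!×1!×1!×0!×1!×0! = 1
prefactor² = (2J+1)×Δ×N² = 1/3
  k=1: −1/(1!×0!×0!×0!×1!×0!) = -1
Σ = -1  ⇒  CG² = 1/3×(-1)² = 1/3
CG = −√(1/3) = -0.577350

-0.577350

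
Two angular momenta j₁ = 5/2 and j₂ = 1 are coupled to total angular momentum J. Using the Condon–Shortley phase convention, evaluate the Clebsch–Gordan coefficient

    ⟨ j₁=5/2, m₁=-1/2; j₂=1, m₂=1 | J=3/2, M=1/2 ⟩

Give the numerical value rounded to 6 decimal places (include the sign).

√[4·2!3!0!/6! · 2!3!2!0!2!1!] = √(16/5)
  +(−1)^2/∏(2,0,1,0,2,0)! = 1/4  (running 1/4)
⟨..|..⟩ = √(16/5)·(1/4) = +0.447214

+√(1/5) = +0.447214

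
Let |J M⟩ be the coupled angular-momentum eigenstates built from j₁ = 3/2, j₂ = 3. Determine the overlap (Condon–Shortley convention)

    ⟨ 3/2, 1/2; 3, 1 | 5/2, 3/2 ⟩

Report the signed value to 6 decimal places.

-0.591608  (= −√(7/20))

√[6·2!1!4!/8! · 2!1!4!2!4!1!] = √(576/35)
  +(−1)^0/∏(0,2,1,4,0,0)! = 1/48  (running 1/48)
  +(−1)^1/∏(1,1,0,3,1,1)! = -1/6  (running -7/48)
⟨..|..⟩ = √(576/35)·(-7/48) = -0.591608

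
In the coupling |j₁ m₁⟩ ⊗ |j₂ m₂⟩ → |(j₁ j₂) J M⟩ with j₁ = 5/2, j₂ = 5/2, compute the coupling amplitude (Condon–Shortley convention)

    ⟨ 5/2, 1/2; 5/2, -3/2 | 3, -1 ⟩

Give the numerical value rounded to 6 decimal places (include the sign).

√[7·2!3!3!/9! · 3!2!1!4!2!4!] = √(96/5)
  +(−1)^0/∏(0,2,2,1,1,2)! = 1/8  (running 1/8)
  +(−1)^1/∏(1,1,1,0,2,3)! = -1/12  (running 1/24)
⟨..|..⟩ = √(96/5)·(1/24) = +0.182574

+√(1/30) = +0.182574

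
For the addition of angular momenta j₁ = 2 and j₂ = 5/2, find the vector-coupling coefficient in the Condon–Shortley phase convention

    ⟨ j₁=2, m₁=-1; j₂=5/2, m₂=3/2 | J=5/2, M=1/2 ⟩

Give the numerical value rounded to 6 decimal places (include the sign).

triangle: 2!*2!*3!/8! = 24/40320
(j±m)!: 1!*3!*4!*1!*3!*2! = 1728
prefactor² = (2J+1)*Δ*N² = 216/35
  k=1: −1/(1!*1!*2!*3!*0!*0!) = -1/12
  k=2: +1/(2!*0!*1!*2!*1!*1!) = 1/4
Σ = 1/6  ⇒  CG² = 216/35*1/6² = 6/35
CG = +√(6/35) = +0.414039

+√(6/35) ≈ +0.414039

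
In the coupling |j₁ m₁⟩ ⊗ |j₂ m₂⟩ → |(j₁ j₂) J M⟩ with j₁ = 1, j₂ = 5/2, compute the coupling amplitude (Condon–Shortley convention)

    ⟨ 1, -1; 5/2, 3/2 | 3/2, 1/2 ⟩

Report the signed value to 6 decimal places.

√[4·2!0!3!/6! · 0!2!4!1!2!1!] = √(32/5)
  +(−1)^2/∏(2,0,0,2,0,1)! = 1/4  (running 1/4)
⟨..|..⟩ = √(32/5)·(1/4) = +0.632456

+0.632456  (= +√(2/5))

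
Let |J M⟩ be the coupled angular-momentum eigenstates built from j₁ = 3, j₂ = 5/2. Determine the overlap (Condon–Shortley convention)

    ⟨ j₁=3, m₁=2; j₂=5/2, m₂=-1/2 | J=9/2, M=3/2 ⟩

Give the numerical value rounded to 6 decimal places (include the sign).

√[10·1!5!4!/11! · 5!1!2!3!6!3!] = √(345600/77)
  +(−1)^0/∏(0,1,1,2,4,2)! = 1/96  (running 1/96)
  +(−1)^1/∏(1,0,0,1,5,3)! = -1/720  (running 13/1440)
⟨..|..⟩ = √(345600/77)·(13/1440) = +0.604815

+0.604815  (= +√(169/462))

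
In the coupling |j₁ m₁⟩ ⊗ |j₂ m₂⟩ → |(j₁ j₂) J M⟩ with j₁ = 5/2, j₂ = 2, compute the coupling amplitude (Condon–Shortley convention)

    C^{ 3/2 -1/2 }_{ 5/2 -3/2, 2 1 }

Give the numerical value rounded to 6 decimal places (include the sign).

+0.138013

√[4·3!2!1!/7! · 1!4!3!1!1!2!] = √(96/35)
  +(−1)^2/∏(2,1,2,1,0,0)! = 1/4  (running 1/4)
  +(−1)^3/∏(3,0,1,0,1,1)! = -1/6  (running 1/12)
⟨..|..⟩ = √(96/35)·(1/12) = +0.138013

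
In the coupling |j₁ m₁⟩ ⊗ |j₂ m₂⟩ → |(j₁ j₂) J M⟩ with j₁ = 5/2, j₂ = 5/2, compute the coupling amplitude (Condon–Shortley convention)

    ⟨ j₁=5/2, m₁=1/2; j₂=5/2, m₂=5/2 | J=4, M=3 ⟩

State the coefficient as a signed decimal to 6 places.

−√(1/2) ≈ -0.707107

triangle: 1!×4!×4!/10! = 576/3628800
(j±m)!: 3!×2!×5!×0!×7!×1! = 7257600
prefactor² = (2J+1)×Δ×N² = 10368
  k=1: −1/(1!×0!×1!×4!×3!×0!) = -1/144
Σ = -1/144  ⇒  CG² = 10368×(-1/144)² = 1/2
CG = −√(1/2) = -0.707107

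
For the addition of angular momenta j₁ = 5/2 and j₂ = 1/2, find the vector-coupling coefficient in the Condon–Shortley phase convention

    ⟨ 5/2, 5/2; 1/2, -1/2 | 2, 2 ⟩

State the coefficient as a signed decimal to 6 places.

+√(5/6) = +0.912871

√[5·1!4!0!/6! · 5!0!0!1!4!0!] = √(480)
  +(−1)^0/∏(0,1,0,0,4,0)! = 1/24  (running 1/24)
⟨..|..⟩ = √(480)·(1/24) = +0.912871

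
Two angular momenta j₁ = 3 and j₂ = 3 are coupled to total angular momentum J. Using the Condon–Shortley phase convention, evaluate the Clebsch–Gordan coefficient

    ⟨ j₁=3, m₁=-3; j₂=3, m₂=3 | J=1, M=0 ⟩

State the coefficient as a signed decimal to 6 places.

triangle: 5!*1!*1!/8! = 120/40320
(j±m)!: 0!*6!*6!*0!*1!*1! = 518400
prefactor² = (2J+1)*Δ*N² = 32400/7
  k=5: −1/(5!*0!*1!*1!*0!*0!) = -1/120
Σ = -1/120  ⇒  CG² = 32400/7*(-1/120)² = 9/28
CG = −√(9/28) = -0.566947

−√(9/28) ≈ -0.566947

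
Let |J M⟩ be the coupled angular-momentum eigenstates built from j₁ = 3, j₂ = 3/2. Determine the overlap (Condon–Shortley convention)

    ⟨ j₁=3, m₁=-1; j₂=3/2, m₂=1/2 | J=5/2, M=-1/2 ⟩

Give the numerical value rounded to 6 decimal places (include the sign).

j₁+j₂−J=2  J+j₁−j₂=4  J−j₁+j₂=1  j₁+j₂+J+1=8
(j₁±m₁, j₂±m₂, J±M) = (2,4,2,1,2,3)
P² = 288/35
sum k=1..2:
  [1] −1/6 = -1/6
  [2] +1/8 = 1/8
S = -1/24
C² = P²·S² = 1/70 ; C = -0.119523

−√(1/70) ≈ -0.119523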